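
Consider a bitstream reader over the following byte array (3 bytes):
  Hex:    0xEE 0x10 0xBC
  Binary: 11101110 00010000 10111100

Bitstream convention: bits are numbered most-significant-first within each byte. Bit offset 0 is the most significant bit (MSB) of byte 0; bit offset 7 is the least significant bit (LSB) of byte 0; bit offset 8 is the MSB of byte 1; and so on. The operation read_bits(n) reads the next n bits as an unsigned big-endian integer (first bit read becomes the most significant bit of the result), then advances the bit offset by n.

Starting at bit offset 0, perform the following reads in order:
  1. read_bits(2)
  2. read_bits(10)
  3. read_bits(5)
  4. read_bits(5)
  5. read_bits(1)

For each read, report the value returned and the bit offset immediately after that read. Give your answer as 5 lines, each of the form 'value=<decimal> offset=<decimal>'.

Read 1: bits[0:2] width=2 -> value=3 (bin 11); offset now 2 = byte 0 bit 2; 22 bits remain
Read 2: bits[2:12] width=10 -> value=737 (bin 1011100001); offset now 12 = byte 1 bit 4; 12 bits remain
Read 3: bits[12:17] width=5 -> value=1 (bin 00001); offset now 17 = byte 2 bit 1; 7 bits remain
Read 4: bits[17:22] width=5 -> value=15 (bin 01111); offset now 22 = byte 2 bit 6; 2 bits remain
Read 5: bits[22:23] width=1 -> value=0 (bin 0); offset now 23 = byte 2 bit 7; 1 bits remain

Answer: value=3 offset=2
value=737 offset=12
value=1 offset=17
value=15 offset=22
value=0 offset=23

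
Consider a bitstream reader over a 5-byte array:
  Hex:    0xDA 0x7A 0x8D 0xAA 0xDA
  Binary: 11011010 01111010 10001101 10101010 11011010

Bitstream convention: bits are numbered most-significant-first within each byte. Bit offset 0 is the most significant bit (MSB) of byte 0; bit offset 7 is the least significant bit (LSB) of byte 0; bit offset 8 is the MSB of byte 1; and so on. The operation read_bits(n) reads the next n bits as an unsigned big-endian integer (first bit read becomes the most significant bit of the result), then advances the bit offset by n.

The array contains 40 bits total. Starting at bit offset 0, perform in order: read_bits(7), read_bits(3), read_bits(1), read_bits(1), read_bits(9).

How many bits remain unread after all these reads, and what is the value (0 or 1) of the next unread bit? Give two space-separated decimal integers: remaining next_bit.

Read 1: bits[0:7] width=7 -> value=109 (bin 1101101); offset now 7 = byte 0 bit 7; 33 bits remain
Read 2: bits[7:10] width=3 -> value=1 (bin 001); offset now 10 = byte 1 bit 2; 30 bits remain
Read 3: bits[10:11] width=1 -> value=1 (bin 1); offset now 11 = byte 1 bit 3; 29 bits remain
Read 4: bits[11:12] width=1 -> value=1 (bin 1); offset now 12 = byte 1 bit 4; 28 bits remain
Read 5: bits[12:21] width=9 -> value=337 (bin 101010001); offset now 21 = byte 2 bit 5; 19 bits remain

Answer: 19 1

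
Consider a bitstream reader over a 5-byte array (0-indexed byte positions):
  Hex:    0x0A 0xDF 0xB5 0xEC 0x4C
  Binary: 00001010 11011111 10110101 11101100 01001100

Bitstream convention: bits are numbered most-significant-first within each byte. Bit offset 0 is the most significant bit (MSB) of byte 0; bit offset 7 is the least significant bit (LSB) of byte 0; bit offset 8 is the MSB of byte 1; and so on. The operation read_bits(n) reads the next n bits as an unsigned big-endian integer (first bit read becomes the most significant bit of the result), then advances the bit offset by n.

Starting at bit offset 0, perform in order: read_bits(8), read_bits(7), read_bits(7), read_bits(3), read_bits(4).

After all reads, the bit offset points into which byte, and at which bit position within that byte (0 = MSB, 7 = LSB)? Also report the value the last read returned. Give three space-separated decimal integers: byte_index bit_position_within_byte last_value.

Read 1: bits[0:8] width=8 -> value=10 (bin 00001010); offset now 8 = byte 1 bit 0; 32 bits remain
Read 2: bits[8:15] width=7 -> value=111 (bin 1101111); offset now 15 = byte 1 bit 7; 25 bits remain
Read 3: bits[15:22] width=7 -> value=109 (bin 1101101); offset now 22 = byte 2 bit 6; 18 bits remain
Read 4: bits[22:25] width=3 -> value=3 (bin 011); offset now 25 = byte 3 bit 1; 15 bits remain
Read 5: bits[25:29] width=4 -> value=13 (bin 1101); offset now 29 = byte 3 bit 5; 11 bits remain

Answer: 3 5 13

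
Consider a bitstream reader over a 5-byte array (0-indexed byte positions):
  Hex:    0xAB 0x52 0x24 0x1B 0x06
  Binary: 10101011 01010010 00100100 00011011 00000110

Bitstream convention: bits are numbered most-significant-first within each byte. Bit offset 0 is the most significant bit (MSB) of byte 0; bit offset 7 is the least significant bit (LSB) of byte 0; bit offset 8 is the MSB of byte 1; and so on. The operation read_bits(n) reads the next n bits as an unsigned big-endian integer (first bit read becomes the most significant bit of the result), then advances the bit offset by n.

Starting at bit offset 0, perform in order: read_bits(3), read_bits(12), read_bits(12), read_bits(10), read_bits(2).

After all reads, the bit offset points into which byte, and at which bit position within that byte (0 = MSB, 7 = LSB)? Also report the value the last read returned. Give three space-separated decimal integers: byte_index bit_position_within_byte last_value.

Answer: 4 7 3

Derivation:
Read 1: bits[0:3] width=3 -> value=5 (bin 101); offset now 3 = byte 0 bit 3; 37 bits remain
Read 2: bits[3:15] width=12 -> value=1449 (bin 010110101001); offset now 15 = byte 1 bit 7; 25 bits remain
Read 3: bits[15:27] width=12 -> value=288 (bin 000100100000); offset now 27 = byte 3 bit 3; 13 bits remain
Read 4: bits[27:37] width=10 -> value=864 (bin 1101100000); offset now 37 = byte 4 bit 5; 3 bits remain
Read 5: bits[37:39] width=2 -> value=3 (bin 11); offset now 39 = byte 4 bit 7; 1 bits remain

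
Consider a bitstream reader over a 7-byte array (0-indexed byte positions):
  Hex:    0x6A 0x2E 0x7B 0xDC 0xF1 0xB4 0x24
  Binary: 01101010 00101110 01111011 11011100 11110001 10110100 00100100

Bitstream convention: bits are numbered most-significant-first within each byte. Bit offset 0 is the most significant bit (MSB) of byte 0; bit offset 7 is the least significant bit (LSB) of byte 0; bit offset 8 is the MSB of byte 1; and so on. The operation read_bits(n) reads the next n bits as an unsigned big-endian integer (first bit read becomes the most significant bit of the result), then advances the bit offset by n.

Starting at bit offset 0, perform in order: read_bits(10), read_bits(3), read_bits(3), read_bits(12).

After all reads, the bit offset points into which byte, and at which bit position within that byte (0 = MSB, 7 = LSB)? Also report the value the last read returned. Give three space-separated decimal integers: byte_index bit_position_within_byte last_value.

Answer: 3 4 1981

Derivation:
Read 1: bits[0:10] width=10 -> value=424 (bin 0110101000); offset now 10 = byte 1 bit 2; 46 bits remain
Read 2: bits[10:13] width=3 -> value=5 (bin 101); offset now 13 = byte 1 bit 5; 43 bits remain
Read 3: bits[13:16] width=3 -> value=6 (bin 110); offset now 16 = byte 2 bit 0; 40 bits remain
Read 4: bits[16:28] width=12 -> value=1981 (bin 011110111101); offset now 28 = byte 3 bit 4; 28 bits remain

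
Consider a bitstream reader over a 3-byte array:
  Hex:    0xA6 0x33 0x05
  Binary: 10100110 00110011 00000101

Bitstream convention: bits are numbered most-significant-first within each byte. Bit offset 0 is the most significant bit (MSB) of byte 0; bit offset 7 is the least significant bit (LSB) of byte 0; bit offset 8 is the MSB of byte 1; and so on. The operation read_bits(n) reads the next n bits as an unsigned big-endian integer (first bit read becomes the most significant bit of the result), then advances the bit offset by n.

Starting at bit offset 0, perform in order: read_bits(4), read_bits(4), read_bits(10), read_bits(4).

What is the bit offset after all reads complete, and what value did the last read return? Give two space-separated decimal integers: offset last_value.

Read 1: bits[0:4] width=4 -> value=10 (bin 1010); offset now 4 = byte 0 bit 4; 20 bits remain
Read 2: bits[4:8] width=4 -> value=6 (bin 0110); offset now 8 = byte 1 bit 0; 16 bits remain
Read 3: bits[8:18] width=10 -> value=204 (bin 0011001100); offset now 18 = byte 2 bit 2; 6 bits remain
Read 4: bits[18:22] width=4 -> value=1 (bin 0001); offset now 22 = byte 2 bit 6; 2 bits remain

Answer: 22 1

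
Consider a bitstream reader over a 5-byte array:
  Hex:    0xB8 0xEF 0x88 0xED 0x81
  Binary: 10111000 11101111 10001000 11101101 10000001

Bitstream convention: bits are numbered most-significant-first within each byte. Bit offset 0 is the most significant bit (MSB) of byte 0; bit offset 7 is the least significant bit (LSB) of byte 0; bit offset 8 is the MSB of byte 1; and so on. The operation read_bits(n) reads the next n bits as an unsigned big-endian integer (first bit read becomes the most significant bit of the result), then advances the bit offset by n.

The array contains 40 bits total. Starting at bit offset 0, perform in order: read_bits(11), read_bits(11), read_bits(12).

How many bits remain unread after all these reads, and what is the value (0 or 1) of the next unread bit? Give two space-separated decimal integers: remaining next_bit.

Answer: 6 0

Derivation:
Read 1: bits[0:11] width=11 -> value=1479 (bin 10111000111); offset now 11 = byte 1 bit 3; 29 bits remain
Read 2: bits[11:22] width=11 -> value=994 (bin 01111100010); offset now 22 = byte 2 bit 6; 18 bits remain
Read 3: bits[22:34] width=12 -> value=950 (bin 001110110110); offset now 34 = byte 4 bit 2; 6 bits remain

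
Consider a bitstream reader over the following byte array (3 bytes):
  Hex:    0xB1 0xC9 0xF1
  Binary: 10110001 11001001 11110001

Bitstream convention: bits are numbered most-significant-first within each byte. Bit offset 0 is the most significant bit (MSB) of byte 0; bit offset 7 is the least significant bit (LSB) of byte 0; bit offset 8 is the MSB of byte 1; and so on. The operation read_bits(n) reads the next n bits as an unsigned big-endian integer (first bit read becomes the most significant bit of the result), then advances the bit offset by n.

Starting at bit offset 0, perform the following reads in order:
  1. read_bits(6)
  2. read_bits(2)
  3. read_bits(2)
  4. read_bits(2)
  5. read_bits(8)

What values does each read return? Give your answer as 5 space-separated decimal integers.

Answer: 44 1 3 0 159

Derivation:
Read 1: bits[0:6] width=6 -> value=44 (bin 101100); offset now 6 = byte 0 bit 6; 18 bits remain
Read 2: bits[6:8] width=2 -> value=1 (bin 01); offset now 8 = byte 1 bit 0; 16 bits remain
Read 3: bits[8:10] width=2 -> value=3 (bin 11); offset now 10 = byte 1 bit 2; 14 bits remain
Read 4: bits[10:12] width=2 -> value=0 (bin 00); offset now 12 = byte 1 bit 4; 12 bits remain
Read 5: bits[12:20] width=8 -> value=159 (bin 10011111); offset now 20 = byte 2 bit 4; 4 bits remain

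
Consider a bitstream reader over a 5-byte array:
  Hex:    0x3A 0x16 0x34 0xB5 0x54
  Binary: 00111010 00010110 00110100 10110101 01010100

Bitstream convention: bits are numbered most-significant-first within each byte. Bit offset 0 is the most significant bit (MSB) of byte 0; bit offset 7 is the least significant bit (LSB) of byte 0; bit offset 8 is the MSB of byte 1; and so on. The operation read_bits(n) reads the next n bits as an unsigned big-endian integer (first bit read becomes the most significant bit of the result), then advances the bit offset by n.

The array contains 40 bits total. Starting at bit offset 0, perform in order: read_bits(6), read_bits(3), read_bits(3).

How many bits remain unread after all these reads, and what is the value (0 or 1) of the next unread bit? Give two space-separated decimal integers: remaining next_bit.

Answer: 28 0

Derivation:
Read 1: bits[0:6] width=6 -> value=14 (bin 001110); offset now 6 = byte 0 bit 6; 34 bits remain
Read 2: bits[6:9] width=3 -> value=4 (bin 100); offset now 9 = byte 1 bit 1; 31 bits remain
Read 3: bits[9:12] width=3 -> value=1 (bin 001); offset now 12 = byte 1 bit 4; 28 bits remain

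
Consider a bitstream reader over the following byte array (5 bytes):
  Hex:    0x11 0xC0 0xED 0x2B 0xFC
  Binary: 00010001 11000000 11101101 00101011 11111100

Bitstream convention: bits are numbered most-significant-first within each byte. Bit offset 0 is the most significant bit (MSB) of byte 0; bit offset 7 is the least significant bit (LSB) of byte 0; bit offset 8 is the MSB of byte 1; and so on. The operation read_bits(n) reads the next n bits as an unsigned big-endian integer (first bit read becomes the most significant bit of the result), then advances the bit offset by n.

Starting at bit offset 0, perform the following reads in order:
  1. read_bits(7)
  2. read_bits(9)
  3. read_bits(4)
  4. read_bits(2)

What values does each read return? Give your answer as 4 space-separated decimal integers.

Read 1: bits[0:7] width=7 -> value=8 (bin 0001000); offset now 7 = byte 0 bit 7; 33 bits remain
Read 2: bits[7:16] width=9 -> value=448 (bin 111000000); offset now 16 = byte 2 bit 0; 24 bits remain
Read 3: bits[16:20] width=4 -> value=14 (bin 1110); offset now 20 = byte 2 bit 4; 20 bits remain
Read 4: bits[20:22] width=2 -> value=3 (bin 11); offset now 22 = byte 2 bit 6; 18 bits remain

Answer: 8 448 14 3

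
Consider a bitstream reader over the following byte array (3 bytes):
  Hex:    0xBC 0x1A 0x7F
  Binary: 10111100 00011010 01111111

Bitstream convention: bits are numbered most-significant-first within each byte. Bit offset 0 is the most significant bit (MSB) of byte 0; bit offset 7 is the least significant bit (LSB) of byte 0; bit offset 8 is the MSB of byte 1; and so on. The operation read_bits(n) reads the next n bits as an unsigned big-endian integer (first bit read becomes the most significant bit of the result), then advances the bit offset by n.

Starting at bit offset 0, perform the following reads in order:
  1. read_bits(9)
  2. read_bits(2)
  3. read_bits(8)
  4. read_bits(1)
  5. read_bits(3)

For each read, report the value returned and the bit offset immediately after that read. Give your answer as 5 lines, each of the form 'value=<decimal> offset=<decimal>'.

Answer: value=376 offset=9
value=0 offset=11
value=211 offset=19
value=1 offset=20
value=7 offset=23

Derivation:
Read 1: bits[0:9] width=9 -> value=376 (bin 101111000); offset now 9 = byte 1 bit 1; 15 bits remain
Read 2: bits[9:11] width=2 -> value=0 (bin 00); offset now 11 = byte 1 bit 3; 13 bits remain
Read 3: bits[11:19] width=8 -> value=211 (bin 11010011); offset now 19 = byte 2 bit 3; 5 bits remain
Read 4: bits[19:20] width=1 -> value=1 (bin 1); offset now 20 = byte 2 bit 4; 4 bits remain
Read 5: bits[20:23] width=3 -> value=7 (bin 111); offset now 23 = byte 2 bit 7; 1 bits remain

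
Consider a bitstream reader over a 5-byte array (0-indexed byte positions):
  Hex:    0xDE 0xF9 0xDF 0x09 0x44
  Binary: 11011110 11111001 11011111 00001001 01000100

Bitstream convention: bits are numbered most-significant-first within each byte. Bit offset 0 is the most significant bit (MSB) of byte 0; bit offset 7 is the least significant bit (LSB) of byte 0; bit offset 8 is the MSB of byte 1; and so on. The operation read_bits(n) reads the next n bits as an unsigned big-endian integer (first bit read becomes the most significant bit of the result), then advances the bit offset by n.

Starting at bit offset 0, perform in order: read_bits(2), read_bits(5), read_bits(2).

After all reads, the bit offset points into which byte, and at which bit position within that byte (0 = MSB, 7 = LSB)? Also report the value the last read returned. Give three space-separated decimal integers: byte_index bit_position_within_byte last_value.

Answer: 1 1 1

Derivation:
Read 1: bits[0:2] width=2 -> value=3 (bin 11); offset now 2 = byte 0 bit 2; 38 bits remain
Read 2: bits[2:7] width=5 -> value=15 (bin 01111); offset now 7 = byte 0 bit 7; 33 bits remain
Read 3: bits[7:9] width=2 -> value=1 (bin 01); offset now 9 = byte 1 bit 1; 31 bits remain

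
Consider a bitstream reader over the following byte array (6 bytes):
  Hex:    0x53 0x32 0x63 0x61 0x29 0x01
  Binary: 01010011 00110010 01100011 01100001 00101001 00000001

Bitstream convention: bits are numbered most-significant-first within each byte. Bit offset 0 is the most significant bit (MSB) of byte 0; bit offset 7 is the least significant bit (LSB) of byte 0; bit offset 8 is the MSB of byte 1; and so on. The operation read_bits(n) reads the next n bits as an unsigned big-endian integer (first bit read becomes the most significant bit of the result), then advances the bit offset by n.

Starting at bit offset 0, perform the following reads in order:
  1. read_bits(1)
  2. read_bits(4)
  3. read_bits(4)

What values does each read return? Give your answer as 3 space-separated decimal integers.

Read 1: bits[0:1] width=1 -> value=0 (bin 0); offset now 1 = byte 0 bit 1; 47 bits remain
Read 2: bits[1:5] width=4 -> value=10 (bin 1010); offset now 5 = byte 0 bit 5; 43 bits remain
Read 3: bits[5:9] width=4 -> value=6 (bin 0110); offset now 9 = byte 1 bit 1; 39 bits remain

Answer: 0 10 6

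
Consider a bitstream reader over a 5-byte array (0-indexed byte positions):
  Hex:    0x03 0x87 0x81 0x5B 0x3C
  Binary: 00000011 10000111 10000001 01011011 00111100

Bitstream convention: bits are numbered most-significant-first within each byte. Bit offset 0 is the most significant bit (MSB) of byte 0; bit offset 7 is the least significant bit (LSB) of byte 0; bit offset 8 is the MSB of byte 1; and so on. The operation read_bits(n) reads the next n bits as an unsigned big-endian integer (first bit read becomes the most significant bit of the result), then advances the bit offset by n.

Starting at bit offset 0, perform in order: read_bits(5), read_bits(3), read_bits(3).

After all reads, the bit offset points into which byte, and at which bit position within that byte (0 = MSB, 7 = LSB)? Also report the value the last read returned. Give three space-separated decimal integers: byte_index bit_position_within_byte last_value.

Read 1: bits[0:5] width=5 -> value=0 (bin 00000); offset now 5 = byte 0 bit 5; 35 bits remain
Read 2: bits[5:8] width=3 -> value=3 (bin 011); offset now 8 = byte 1 bit 0; 32 bits remain
Read 3: bits[8:11] width=3 -> value=4 (bin 100); offset now 11 = byte 1 bit 3; 29 bits remain

Answer: 1 3 4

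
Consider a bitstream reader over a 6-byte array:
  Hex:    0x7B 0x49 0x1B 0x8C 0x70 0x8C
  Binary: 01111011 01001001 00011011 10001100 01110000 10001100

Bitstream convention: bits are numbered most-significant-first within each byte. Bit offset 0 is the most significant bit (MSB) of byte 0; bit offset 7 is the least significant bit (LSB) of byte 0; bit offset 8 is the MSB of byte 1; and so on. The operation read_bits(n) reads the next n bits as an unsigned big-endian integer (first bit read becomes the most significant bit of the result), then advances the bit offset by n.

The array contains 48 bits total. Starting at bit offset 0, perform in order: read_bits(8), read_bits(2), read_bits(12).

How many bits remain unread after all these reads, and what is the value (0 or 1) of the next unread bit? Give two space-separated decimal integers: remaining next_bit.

Read 1: bits[0:8] width=8 -> value=123 (bin 01111011); offset now 8 = byte 1 bit 0; 40 bits remain
Read 2: bits[8:10] width=2 -> value=1 (bin 01); offset now 10 = byte 1 bit 2; 38 bits remain
Read 3: bits[10:22] width=12 -> value=582 (bin 001001000110); offset now 22 = byte 2 bit 6; 26 bits remain

Answer: 26 1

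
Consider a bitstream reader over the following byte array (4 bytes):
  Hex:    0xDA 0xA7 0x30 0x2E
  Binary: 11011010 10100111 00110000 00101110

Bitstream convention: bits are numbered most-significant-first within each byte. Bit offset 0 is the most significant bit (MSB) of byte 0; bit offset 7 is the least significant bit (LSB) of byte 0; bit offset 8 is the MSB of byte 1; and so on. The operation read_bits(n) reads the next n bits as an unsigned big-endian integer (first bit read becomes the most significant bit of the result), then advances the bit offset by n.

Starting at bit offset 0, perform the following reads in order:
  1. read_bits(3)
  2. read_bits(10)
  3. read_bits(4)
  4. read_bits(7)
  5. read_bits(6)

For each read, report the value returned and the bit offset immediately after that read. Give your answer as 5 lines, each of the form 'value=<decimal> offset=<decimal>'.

Read 1: bits[0:3] width=3 -> value=6 (bin 110); offset now 3 = byte 0 bit 3; 29 bits remain
Read 2: bits[3:13] width=10 -> value=852 (bin 1101010100); offset now 13 = byte 1 bit 5; 19 bits remain
Read 3: bits[13:17] width=4 -> value=14 (bin 1110); offset now 17 = byte 2 bit 1; 15 bits remain
Read 4: bits[17:24] width=7 -> value=48 (bin 0110000); offset now 24 = byte 3 bit 0; 8 bits remain
Read 5: bits[24:30] width=6 -> value=11 (bin 001011); offset now 30 = byte 3 bit 6; 2 bits remain

Answer: value=6 offset=3
value=852 offset=13
value=14 offset=17
value=48 offset=24
value=11 offset=30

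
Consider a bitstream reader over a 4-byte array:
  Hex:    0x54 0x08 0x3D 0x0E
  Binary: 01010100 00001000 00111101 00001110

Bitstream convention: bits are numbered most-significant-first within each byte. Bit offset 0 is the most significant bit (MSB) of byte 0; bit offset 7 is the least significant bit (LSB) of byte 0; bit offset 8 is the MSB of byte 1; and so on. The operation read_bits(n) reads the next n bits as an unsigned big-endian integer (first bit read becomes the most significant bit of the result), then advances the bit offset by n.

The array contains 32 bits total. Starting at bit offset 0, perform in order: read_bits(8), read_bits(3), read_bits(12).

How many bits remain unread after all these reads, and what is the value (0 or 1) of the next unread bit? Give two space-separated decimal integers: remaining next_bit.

Answer: 9 1

Derivation:
Read 1: bits[0:8] width=8 -> value=84 (bin 01010100); offset now 8 = byte 1 bit 0; 24 bits remain
Read 2: bits[8:11] width=3 -> value=0 (bin 000); offset now 11 = byte 1 bit 3; 21 bits remain
Read 3: bits[11:23] width=12 -> value=1054 (bin 010000011110); offset now 23 = byte 2 bit 7; 9 bits remain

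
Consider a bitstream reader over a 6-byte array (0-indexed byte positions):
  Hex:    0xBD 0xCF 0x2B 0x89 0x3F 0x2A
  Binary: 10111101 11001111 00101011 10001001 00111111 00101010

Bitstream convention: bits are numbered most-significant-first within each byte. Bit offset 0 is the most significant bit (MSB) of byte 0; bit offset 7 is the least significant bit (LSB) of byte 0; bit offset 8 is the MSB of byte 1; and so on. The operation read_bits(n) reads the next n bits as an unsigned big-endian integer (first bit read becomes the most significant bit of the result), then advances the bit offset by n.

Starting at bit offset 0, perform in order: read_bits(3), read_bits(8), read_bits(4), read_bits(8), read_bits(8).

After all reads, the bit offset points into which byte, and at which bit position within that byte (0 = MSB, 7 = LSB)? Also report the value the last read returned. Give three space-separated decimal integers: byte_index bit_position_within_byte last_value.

Read 1: bits[0:3] width=3 -> value=5 (bin 101); offset now 3 = byte 0 bit 3; 45 bits remain
Read 2: bits[3:11] width=8 -> value=238 (bin 11101110); offset now 11 = byte 1 bit 3; 37 bits remain
Read 3: bits[11:15] width=4 -> value=7 (bin 0111); offset now 15 = byte 1 bit 7; 33 bits remain
Read 4: bits[15:23] width=8 -> value=149 (bin 10010101); offset now 23 = byte 2 bit 7; 25 bits remain
Read 5: bits[23:31] width=8 -> value=196 (bin 11000100); offset now 31 = byte 3 bit 7; 17 bits remain

Answer: 3 7 196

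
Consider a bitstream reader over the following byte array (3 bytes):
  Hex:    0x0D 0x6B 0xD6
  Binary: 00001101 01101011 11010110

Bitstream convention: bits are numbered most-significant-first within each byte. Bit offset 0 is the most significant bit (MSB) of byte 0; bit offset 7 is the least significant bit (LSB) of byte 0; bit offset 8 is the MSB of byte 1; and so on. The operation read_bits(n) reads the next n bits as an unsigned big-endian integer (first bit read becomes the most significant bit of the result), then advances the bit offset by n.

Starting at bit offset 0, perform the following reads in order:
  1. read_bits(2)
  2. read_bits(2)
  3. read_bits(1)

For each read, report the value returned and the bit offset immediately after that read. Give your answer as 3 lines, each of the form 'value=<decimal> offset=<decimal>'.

Answer: value=0 offset=2
value=0 offset=4
value=1 offset=5

Derivation:
Read 1: bits[0:2] width=2 -> value=0 (bin 00); offset now 2 = byte 0 bit 2; 22 bits remain
Read 2: bits[2:4] width=2 -> value=0 (bin 00); offset now 4 = byte 0 bit 4; 20 bits remain
Read 3: bits[4:5] width=1 -> value=1 (bin 1); offset now 5 = byte 0 bit 5; 19 bits remain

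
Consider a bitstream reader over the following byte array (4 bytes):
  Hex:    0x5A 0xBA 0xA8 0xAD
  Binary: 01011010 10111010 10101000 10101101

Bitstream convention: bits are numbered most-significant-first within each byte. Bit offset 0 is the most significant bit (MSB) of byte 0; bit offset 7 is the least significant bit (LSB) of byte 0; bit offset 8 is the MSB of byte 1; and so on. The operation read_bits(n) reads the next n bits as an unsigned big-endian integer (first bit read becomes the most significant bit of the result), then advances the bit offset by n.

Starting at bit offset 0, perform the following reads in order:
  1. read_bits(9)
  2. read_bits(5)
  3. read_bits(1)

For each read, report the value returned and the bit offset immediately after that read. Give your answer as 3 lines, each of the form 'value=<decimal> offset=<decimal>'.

Read 1: bits[0:9] width=9 -> value=181 (bin 010110101); offset now 9 = byte 1 bit 1; 23 bits remain
Read 2: bits[9:14] width=5 -> value=14 (bin 01110); offset now 14 = byte 1 bit 6; 18 bits remain
Read 3: bits[14:15] width=1 -> value=1 (bin 1); offset now 15 = byte 1 bit 7; 17 bits remain

Answer: value=181 offset=9
value=14 offset=14
value=1 offset=15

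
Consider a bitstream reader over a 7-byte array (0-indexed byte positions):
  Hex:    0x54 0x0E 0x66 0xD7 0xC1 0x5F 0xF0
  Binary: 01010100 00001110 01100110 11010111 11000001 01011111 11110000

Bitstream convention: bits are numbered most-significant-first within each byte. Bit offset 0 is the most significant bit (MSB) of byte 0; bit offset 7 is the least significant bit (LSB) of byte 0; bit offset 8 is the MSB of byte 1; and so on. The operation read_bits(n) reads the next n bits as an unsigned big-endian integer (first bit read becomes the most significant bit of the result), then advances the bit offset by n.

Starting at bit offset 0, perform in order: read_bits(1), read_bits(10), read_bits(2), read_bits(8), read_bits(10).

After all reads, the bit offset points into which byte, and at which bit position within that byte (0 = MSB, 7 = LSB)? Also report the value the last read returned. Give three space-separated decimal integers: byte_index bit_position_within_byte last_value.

Read 1: bits[0:1] width=1 -> value=0 (bin 0); offset now 1 = byte 0 bit 1; 55 bits remain
Read 2: bits[1:11] width=10 -> value=672 (bin 1010100000); offset now 11 = byte 1 bit 3; 45 bits remain
Read 3: bits[11:13] width=2 -> value=1 (bin 01); offset now 13 = byte 1 bit 5; 43 bits remain
Read 4: bits[13:21] width=8 -> value=204 (bin 11001100); offset now 21 = byte 2 bit 5; 35 bits remain
Read 5: bits[21:31] width=10 -> value=875 (bin 1101101011); offset now 31 = byte 3 bit 7; 25 bits remain

Answer: 3 7 875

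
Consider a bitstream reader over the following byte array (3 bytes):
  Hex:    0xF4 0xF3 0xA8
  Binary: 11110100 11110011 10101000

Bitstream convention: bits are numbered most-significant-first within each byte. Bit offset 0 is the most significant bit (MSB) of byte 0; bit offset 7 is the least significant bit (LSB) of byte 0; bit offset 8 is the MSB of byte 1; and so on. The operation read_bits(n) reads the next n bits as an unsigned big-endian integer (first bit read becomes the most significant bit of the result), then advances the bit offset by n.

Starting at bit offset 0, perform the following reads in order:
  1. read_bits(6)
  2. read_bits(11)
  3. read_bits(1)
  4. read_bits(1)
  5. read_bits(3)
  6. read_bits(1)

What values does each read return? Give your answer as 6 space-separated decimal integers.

Read 1: bits[0:6] width=6 -> value=61 (bin 111101); offset now 6 = byte 0 bit 6; 18 bits remain
Read 2: bits[6:17] width=11 -> value=487 (bin 00111100111); offset now 17 = byte 2 bit 1; 7 bits remain
Read 3: bits[17:18] width=1 -> value=0 (bin 0); offset now 18 = byte 2 bit 2; 6 bits remain
Read 4: bits[18:19] width=1 -> value=1 (bin 1); offset now 19 = byte 2 bit 3; 5 bits remain
Read 5: bits[19:22] width=3 -> value=2 (bin 010); offset now 22 = byte 2 bit 6; 2 bits remain
Read 6: bits[22:23] width=1 -> value=0 (bin 0); offset now 23 = byte 2 bit 7; 1 bits remain

Answer: 61 487 0 1 2 0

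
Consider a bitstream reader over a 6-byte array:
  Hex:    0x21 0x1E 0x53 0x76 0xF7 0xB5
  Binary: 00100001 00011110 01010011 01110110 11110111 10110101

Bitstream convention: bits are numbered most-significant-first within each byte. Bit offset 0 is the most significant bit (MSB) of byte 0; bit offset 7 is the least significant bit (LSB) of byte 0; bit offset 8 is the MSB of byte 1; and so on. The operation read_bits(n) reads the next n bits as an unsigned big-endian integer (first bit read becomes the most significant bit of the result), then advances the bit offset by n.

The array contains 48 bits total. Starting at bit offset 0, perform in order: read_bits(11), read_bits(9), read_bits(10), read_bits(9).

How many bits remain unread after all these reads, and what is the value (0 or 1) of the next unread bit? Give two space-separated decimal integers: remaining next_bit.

Answer: 9 1

Derivation:
Read 1: bits[0:11] width=11 -> value=264 (bin 00100001000); offset now 11 = byte 1 bit 3; 37 bits remain
Read 2: bits[11:20] width=9 -> value=485 (bin 111100101); offset now 20 = byte 2 bit 4; 28 bits remain
Read 3: bits[20:30] width=10 -> value=221 (bin 0011011101); offset now 30 = byte 3 bit 6; 18 bits remain
Read 4: bits[30:39] width=9 -> value=379 (bin 101111011); offset now 39 = byte 4 bit 7; 9 bits remain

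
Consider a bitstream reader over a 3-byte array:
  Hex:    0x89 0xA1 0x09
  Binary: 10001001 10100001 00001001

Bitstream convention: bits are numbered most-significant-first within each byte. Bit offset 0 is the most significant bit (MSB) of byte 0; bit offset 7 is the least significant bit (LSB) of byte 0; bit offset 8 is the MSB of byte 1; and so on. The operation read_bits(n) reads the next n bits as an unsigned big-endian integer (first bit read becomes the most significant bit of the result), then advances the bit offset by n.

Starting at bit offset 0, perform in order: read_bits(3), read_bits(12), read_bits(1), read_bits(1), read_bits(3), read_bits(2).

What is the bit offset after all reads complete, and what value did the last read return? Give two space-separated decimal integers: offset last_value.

Answer: 22 2

Derivation:
Read 1: bits[0:3] width=3 -> value=4 (bin 100); offset now 3 = byte 0 bit 3; 21 bits remain
Read 2: bits[3:15] width=12 -> value=1232 (bin 010011010000); offset now 15 = byte 1 bit 7; 9 bits remain
Read 3: bits[15:16] width=1 -> value=1 (bin 1); offset now 16 = byte 2 bit 0; 8 bits remain
Read 4: bits[16:17] width=1 -> value=0 (bin 0); offset now 17 = byte 2 bit 1; 7 bits remain
Read 5: bits[17:20] width=3 -> value=0 (bin 000); offset now 20 = byte 2 bit 4; 4 bits remain
Read 6: bits[20:22] width=2 -> value=2 (bin 10); offset now 22 = byte 2 bit 6; 2 bits remain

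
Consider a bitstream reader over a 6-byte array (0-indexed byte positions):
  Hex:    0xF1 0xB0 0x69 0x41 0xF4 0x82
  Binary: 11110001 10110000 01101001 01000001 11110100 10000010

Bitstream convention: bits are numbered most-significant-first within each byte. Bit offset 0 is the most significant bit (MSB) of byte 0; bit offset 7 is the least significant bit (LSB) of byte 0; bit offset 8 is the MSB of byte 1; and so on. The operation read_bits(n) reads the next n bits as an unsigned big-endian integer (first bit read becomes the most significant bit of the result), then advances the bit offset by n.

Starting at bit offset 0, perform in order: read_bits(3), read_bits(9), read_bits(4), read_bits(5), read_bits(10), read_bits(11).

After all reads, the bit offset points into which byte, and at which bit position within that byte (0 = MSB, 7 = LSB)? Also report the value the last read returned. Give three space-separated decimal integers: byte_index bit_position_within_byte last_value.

Read 1: bits[0:3] width=3 -> value=7 (bin 111); offset now 3 = byte 0 bit 3; 45 bits remain
Read 2: bits[3:12] width=9 -> value=283 (bin 100011011); offset now 12 = byte 1 bit 4; 36 bits remain
Read 3: bits[12:16] width=4 -> value=0 (bin 0000); offset now 16 = byte 2 bit 0; 32 bits remain
Read 4: bits[16:21] width=5 -> value=13 (bin 01101); offset now 21 = byte 2 bit 5; 27 bits remain
Read 5: bits[21:31] width=10 -> value=160 (bin 0010100000); offset now 31 = byte 3 bit 7; 17 bits remain
Read 6: bits[31:42] width=11 -> value=2002 (bin 11111010010); offset now 42 = byte 5 bit 2; 6 bits remain

Answer: 5 2 2002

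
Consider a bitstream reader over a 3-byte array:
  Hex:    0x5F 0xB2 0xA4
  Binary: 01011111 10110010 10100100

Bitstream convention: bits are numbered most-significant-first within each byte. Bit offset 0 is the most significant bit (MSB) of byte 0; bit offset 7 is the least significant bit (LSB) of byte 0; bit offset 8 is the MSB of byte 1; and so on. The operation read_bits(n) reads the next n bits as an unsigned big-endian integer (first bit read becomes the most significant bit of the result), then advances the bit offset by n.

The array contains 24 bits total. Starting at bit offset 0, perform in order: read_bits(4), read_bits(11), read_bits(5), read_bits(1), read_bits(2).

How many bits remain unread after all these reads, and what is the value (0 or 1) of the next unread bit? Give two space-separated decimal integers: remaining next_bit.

Answer: 1 0

Derivation:
Read 1: bits[0:4] width=4 -> value=5 (bin 0101); offset now 4 = byte 0 bit 4; 20 bits remain
Read 2: bits[4:15] width=11 -> value=2009 (bin 11111011001); offset now 15 = byte 1 bit 7; 9 bits remain
Read 3: bits[15:20] width=5 -> value=10 (bin 01010); offset now 20 = byte 2 bit 4; 4 bits remain
Read 4: bits[20:21] width=1 -> value=0 (bin 0); offset now 21 = byte 2 bit 5; 3 bits remain
Read 5: bits[21:23] width=2 -> value=2 (bin 10); offset now 23 = byte 2 bit 7; 1 bits remain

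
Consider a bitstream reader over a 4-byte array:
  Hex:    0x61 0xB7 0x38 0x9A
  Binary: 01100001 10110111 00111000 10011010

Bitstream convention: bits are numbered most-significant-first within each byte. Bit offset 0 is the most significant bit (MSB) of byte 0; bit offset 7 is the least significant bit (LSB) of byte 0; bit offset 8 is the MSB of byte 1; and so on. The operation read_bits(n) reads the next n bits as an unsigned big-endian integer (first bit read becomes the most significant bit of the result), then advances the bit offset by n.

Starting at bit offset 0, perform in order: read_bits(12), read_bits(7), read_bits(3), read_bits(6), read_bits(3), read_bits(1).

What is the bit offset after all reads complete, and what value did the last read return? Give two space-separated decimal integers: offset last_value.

Answer: 32 0

Derivation:
Read 1: bits[0:12] width=12 -> value=1563 (bin 011000011011); offset now 12 = byte 1 bit 4; 20 bits remain
Read 2: bits[12:19] width=7 -> value=57 (bin 0111001); offset now 19 = byte 2 bit 3; 13 bits remain
Read 3: bits[19:22] width=3 -> value=6 (bin 110); offset now 22 = byte 2 bit 6; 10 bits remain
Read 4: bits[22:28] width=6 -> value=9 (bin 001001); offset now 28 = byte 3 bit 4; 4 bits remain
Read 5: bits[28:31] width=3 -> value=5 (bin 101); offset now 31 = byte 3 bit 7; 1 bits remain
Read 6: bits[31:32] width=1 -> value=0 (bin 0); offset now 32 = byte 4 bit 0; 0 bits remain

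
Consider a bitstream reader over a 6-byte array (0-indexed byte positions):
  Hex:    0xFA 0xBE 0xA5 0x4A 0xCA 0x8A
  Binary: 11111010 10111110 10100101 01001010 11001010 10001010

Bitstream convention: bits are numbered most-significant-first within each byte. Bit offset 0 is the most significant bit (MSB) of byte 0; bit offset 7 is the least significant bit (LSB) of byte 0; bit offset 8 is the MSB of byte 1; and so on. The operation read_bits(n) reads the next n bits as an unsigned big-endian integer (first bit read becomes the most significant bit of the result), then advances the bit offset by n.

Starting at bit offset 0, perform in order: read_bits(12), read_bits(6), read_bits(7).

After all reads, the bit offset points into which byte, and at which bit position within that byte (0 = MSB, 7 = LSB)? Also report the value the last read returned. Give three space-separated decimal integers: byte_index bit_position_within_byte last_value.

Read 1: bits[0:12] width=12 -> value=4011 (bin 111110101011); offset now 12 = byte 1 bit 4; 36 bits remain
Read 2: bits[12:18] width=6 -> value=58 (bin 111010); offset now 18 = byte 2 bit 2; 30 bits remain
Read 3: bits[18:25] width=7 -> value=74 (bin 1001010); offset now 25 = byte 3 bit 1; 23 bits remain

Answer: 3 1 74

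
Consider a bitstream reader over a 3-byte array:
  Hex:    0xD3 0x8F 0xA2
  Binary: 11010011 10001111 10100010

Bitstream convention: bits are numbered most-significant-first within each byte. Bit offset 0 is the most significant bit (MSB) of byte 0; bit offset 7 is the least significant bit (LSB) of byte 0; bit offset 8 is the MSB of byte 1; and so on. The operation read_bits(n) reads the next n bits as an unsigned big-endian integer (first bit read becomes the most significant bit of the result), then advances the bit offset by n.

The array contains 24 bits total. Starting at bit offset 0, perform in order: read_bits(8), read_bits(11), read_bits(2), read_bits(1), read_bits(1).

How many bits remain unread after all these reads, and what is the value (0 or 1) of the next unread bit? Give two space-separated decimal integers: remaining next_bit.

Read 1: bits[0:8] width=8 -> value=211 (bin 11010011); offset now 8 = byte 1 bit 0; 16 bits remain
Read 2: bits[8:19] width=11 -> value=1149 (bin 10001111101); offset now 19 = byte 2 bit 3; 5 bits remain
Read 3: bits[19:21] width=2 -> value=0 (bin 00); offset now 21 = byte 2 bit 5; 3 bits remain
Read 4: bits[21:22] width=1 -> value=0 (bin 0); offset now 22 = byte 2 bit 6; 2 bits remain
Read 5: bits[22:23] width=1 -> value=1 (bin 1); offset now 23 = byte 2 bit 7; 1 bits remain

Answer: 1 0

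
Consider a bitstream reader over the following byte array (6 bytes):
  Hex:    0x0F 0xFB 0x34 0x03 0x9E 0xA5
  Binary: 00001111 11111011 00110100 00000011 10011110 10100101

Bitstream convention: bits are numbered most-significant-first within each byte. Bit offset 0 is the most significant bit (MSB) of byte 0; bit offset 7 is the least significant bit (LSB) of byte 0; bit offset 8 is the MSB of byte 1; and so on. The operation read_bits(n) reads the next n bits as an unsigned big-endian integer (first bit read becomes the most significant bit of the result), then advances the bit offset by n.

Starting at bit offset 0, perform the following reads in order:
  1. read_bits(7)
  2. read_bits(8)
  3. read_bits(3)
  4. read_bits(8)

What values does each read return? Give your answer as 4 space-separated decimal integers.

Read 1: bits[0:7] width=7 -> value=7 (bin 0000111); offset now 7 = byte 0 bit 7; 41 bits remain
Read 2: bits[7:15] width=8 -> value=253 (bin 11111101); offset now 15 = byte 1 bit 7; 33 bits remain
Read 3: bits[15:18] width=3 -> value=4 (bin 100); offset now 18 = byte 2 bit 2; 30 bits remain
Read 4: bits[18:26] width=8 -> value=208 (bin 11010000); offset now 26 = byte 3 bit 2; 22 bits remain

Answer: 7 253 4 208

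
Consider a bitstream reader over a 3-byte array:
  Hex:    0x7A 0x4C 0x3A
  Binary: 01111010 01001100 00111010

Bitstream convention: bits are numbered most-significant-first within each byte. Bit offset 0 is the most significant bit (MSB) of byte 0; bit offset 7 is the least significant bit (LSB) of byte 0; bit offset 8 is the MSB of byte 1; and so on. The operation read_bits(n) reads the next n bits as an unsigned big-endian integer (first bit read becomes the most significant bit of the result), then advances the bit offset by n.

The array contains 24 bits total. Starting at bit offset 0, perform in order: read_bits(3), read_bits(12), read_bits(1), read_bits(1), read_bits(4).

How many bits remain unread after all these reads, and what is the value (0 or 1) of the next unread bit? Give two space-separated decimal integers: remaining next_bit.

Read 1: bits[0:3] width=3 -> value=3 (bin 011); offset now 3 = byte 0 bit 3; 21 bits remain
Read 2: bits[3:15] width=12 -> value=3366 (bin 110100100110); offset now 15 = byte 1 bit 7; 9 bits remain
Read 3: bits[15:16] width=1 -> value=0 (bin 0); offset now 16 = byte 2 bit 0; 8 bits remain
Read 4: bits[16:17] width=1 -> value=0 (bin 0); offset now 17 = byte 2 bit 1; 7 bits remain
Read 5: bits[17:21] width=4 -> value=7 (bin 0111); offset now 21 = byte 2 bit 5; 3 bits remain

Answer: 3 0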